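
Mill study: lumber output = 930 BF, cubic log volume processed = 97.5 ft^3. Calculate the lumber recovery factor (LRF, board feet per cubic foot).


Formula: LRF = Lumber Output (BF) / Log Input (ft^3)
LRF = 930 BF / 97.5 ft^3
LRF = 9.54 BF/ft^3

9.54


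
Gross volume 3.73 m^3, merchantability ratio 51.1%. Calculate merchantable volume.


Formula: MV = V_total * (merchantable_pct / 100)
Merchantable fraction = 51.1% / 100 = 0.511
MV = 3.73 m^3 * 0.511 = 1.906 m^3

1.906


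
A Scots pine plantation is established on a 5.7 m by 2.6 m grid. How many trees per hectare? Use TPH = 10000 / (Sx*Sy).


Formula: TPH = 10000 m^2/ha / (spacing_x * spacing_y)
Area per tree = 5.7 m * 2.6 m = 14.82 m^2
TPH = 10000 / 14.82 = 675 trees/ha

675


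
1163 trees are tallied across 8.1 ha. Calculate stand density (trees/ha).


Formula: Stand Density = N_trees / Area_ha
Density = 1163 trees / 8.1 ha
Density = 144 trees/ha

144


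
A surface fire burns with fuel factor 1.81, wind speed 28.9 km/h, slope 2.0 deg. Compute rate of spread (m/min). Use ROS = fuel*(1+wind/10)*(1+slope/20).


Formula: ROS = fuel * (1 + wind/10) * (1 + slope/20)
Wind factor = 1 + 28.9/10 = 3.89
Slope factor = 1 + 2.0/20 = 1.1
ROS = 1.81 * 3.89 * 1.1 = 7.74 m/min

7.74


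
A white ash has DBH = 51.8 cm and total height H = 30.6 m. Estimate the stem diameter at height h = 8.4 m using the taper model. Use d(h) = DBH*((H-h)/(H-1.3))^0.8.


Taper: d(h) = DBH * ((H - h) / (H - 1.3))^0.8
Numerator = H - h = 30.6 - 8.4 = 22.2 m
Denominator = H - 1.3 = 30.6 - 1.3 = 29.3 m
Ratio = 22.2 / 29.3 = 0.75768
d = 51.8 * 0.75768^0.8 = 41.5 cm

41.5


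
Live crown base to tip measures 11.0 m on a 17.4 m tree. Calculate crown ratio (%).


Formula: Crown Ratio = (Crown Length / Total Height) * 100
CR = (11.0 m / 17.4 m) * 100
CR = 0.6322 * 100 = 63.2%

63.2


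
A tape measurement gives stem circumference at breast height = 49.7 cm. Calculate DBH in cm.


Formula: DBH = C / pi
DBH = 49.7 / pi
pi = 3.14159...
DBH = 15.8 cm

15.8


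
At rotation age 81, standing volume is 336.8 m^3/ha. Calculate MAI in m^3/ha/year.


Formula: MAI = Total Volume / Stand Age
MAI = 336.8 m^3/ha / 81 years
MAI = 4.16 m^3/ha/year

4.16


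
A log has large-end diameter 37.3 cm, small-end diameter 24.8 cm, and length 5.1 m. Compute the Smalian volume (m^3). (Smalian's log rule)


Smalian: V = (A1 + A2)/2 * L,  A = pi*(D/200)^2
A1 = pi*(37.3/200)^2 = 0.109272 m^2
A2 = pi*(24.8/200)^2 = 0.048305 m^2
V = (0.109272+0.048305)/2*5.1 = 0.4018 m^3

0.4018


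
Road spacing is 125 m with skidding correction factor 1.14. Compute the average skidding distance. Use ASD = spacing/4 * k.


Formula: ASD = (spacing / 4) * correction
Uncorrected distance = spacing / 4 = 125 / 4 = 31.25 m
ASD = 31.25 * 1.14 = 36 m

36


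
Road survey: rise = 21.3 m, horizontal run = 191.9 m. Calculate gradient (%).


Formula: Gradient = rise / run * 100
Gradient = 21.3 / 191.9 * 100 = 11.1%

11.1


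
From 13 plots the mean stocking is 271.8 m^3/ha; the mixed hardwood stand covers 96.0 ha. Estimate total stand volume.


Formula: Total Volume = Mean Volume per ha * Total Area
Total Volume = 271.8 m^3/ha * 96.0 ha
Total Volume = 26093 m^3

26093


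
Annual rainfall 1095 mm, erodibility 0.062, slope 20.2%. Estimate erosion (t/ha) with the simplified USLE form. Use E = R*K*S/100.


Formula: E = R * K * S / 100  (simplified USLE)
R * K = 1095 * 0.062 = 67.89
E = 67.89 * 20.2 / 100 = 13.71 t/ha

13.71


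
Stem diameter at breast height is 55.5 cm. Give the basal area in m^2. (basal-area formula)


Formula: BA = pi * (DBH/2)^2 / 10000  (cm^2 to m^2)
Radius = DBH/2 = 55.5/2 = 27.75 cm
BA = pi * 27.75^2 / 10000
   = 2419.2227 cm^2 / 10000
   = 0.2419 m^2

0.2419


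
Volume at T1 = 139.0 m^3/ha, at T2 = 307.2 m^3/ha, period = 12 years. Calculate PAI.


Formula: PAI = (V_T2 - V_T1) / (T2 - T1)
Volume increment = 307.2 - 139.0 = 168.2 m^3/ha
PAI = 168.2 / 12 = 14.02 m^3/ha/year

14.02


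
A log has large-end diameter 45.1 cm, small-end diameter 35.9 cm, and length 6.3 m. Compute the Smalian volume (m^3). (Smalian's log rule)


Smalian: V = (A1 + A2)/2 * L,  A = pi*(D/200)^2
A1 = pi*(45.1/200)^2 = 0.159751 m^2
A2 = pi*(35.9/200)^2 = 0.101223 m^2
V = (0.159751+0.101223)/2*6.3 = 0.8221 m^3

0.8221


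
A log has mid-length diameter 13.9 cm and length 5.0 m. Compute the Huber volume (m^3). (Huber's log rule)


Huber: V = Am * L,  Am = pi*(Dm/200)^2
Am = pi*(13.9/200)^2 = 0.015175 m^2
V = 0.015175*5.0 = 0.0759 m^3

0.0759


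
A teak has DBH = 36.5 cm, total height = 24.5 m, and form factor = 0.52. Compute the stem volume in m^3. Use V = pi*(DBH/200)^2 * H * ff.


Formula: V = pi * (DBH/200)^2 * H * ff
Radius = DBH/200 = 36.5/200 = 0.1825 m
Radius^2 = 0.1825^2 = 0.03330625 m^2
V = pi * 0.03330625 * 24.5 * 0.52
V = 1.333 m^3

1.333


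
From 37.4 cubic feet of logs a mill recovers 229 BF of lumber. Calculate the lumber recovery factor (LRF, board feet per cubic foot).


Formula: LRF = Lumber Output (BF) / Log Input (ft^3)
LRF = 229 BF / 37.4 ft^3
LRF = 6.12 BF/ft^3

6.12


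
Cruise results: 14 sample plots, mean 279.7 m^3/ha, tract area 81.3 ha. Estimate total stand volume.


Formula: Total Volume = Mean Volume per ha * Total Area
Total Volume = 279.7 m^3/ha * 81.3 ha
Total Volume = 22740 m^3

22740


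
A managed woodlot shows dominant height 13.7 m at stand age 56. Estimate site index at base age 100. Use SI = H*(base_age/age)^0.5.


Formula: SI = H_dom * (base_age / age)^0.5
Age ratio = 100 / 56 = 1.78571
sqrt(age_ratio) = 1.33631
SI = 13.7 * 1.33631 = 18.3 m

18.3


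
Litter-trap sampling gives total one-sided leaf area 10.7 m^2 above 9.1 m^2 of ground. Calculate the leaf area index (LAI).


Formula: LAI = total leaf area / ground area  (dimensionless)
LAI = 10.7 m^2 / 9.1 m^2
LAI = 1.18

1.18


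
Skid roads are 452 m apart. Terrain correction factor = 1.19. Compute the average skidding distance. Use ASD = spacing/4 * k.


Formula: ASD = (spacing / 4) * correction
Uncorrected distance = spacing / 4 = 452 / 4 = 113 m
ASD = 113 * 1.19 = 134 m

134


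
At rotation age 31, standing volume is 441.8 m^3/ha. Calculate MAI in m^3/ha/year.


Formula: MAI = Total Volume / Stand Age
MAI = 441.8 m^3/ha / 31 years
MAI = 14.25 m^3/ha/year

14.25


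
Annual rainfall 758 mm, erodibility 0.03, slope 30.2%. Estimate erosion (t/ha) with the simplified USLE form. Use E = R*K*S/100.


Formula: E = R * K * S / 100  (simplified USLE)
R * K = 758 * 0.03 = 22.74
E = 22.74 * 30.2 / 100 = 6.87 t/ha

6.87


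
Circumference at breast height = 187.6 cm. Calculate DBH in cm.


Formula: DBH = C / pi
DBH = 187.6 / pi
pi = 3.14159...
DBH = 59.7 cm

59.7


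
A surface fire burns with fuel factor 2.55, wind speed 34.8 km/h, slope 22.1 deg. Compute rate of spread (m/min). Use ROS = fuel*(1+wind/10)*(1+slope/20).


Formula: ROS = fuel * (1 + wind/10) * (1 + slope/20)
Wind factor = 1 + 34.8/10 = 4.48
Slope factor = 1 + 22.1/20 = 2.105
ROS = 2.55 * 4.48 * 2.105 = 24.05 m/min

24.05


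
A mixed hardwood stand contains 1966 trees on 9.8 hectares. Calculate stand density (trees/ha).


Formula: Stand Density = N_trees / Area_ha
Density = 1966 trees / 9.8 ha
Density = 201 trees/ha

201


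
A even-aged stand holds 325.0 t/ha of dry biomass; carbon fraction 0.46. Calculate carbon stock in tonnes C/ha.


Formula: Carbon Stock = Biomass * Carbon Fraction
C = 325.0 t/ha * 0.46
C = 149.5 t C/ha

149.5


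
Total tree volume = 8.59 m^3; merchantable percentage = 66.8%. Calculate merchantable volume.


Formula: MV = V_total * (merchantable_pct / 100)
Merchantable fraction = 66.8% / 100 = 0.668
MV = 8.59 m^3 * 0.668 = 5.738 m^3

5.738


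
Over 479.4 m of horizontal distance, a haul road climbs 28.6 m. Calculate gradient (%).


Formula: Gradient = rise / run * 100
Gradient = 28.6 / 479.4 * 100 = 6.0%

6.0


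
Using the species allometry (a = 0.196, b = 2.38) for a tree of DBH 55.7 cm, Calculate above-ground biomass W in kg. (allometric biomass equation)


Formula: W = a * DBH^b  (allometric power law)
DBH^b = 55.7^2.38 = 14293.394
W = 0.196 * 14293.394 = 2801.5 kg

2801.5


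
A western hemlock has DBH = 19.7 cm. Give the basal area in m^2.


Formula: BA = pi * (DBH/2)^2 / 10000  (cm^2 to m^2)
Radius = DBH/2 = 19.7/2 = 9.85 cm
BA = pi * 9.85^2 / 10000
   = 304.8052 cm^2 / 10000
   = 0.0305 m^2

0.0305


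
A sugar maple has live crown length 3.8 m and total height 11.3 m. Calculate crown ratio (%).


Formula: Crown Ratio = (Crown Length / Total Height) * 100
CR = (3.8 m / 11.3 m) * 100
CR = 0.3363 * 100 = 33.6%

33.6


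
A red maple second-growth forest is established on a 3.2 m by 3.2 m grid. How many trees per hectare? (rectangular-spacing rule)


Formula: TPH = 10000 m^2/ha / (spacing_x * spacing_y)
Area per tree = 3.2 m * 3.2 m = 10.24 m^2
TPH = 10000 / 10.24 = 977 trees/ha

977


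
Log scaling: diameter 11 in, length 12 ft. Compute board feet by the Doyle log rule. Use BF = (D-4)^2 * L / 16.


Doyle: BF = (D - 4)^2 * L / 16
Adjusted diameter = 11 - 4 = 7 in
(D-4)^2 = 7^2 = 49
BF = 49 * 12 / 16 = 37 BF

37


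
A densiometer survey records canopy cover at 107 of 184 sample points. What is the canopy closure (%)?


Formula: Canopy closure = covered points / total points * 100
Closure = 107 / 184 * 100
Closure = 0.5815 * 100 = 58.2%

58.2


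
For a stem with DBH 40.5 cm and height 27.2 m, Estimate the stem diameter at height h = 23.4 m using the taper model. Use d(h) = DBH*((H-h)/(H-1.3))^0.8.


Taper: d(h) = DBH * ((H - h) / (H - 1.3))^0.8
Numerator = H - h = 27.2 - 23.4 = 3.8 m
Denominator = H - 1.3 = 27.2 - 1.3 = 25.9 m
Ratio = 3.8 / 25.9 = 0.14672
d = 40.5 * 0.14672^0.8 = 8.7 cm

8.7


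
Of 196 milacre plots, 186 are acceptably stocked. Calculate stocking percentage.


Formula: Stocking % = stocked plots / total plots * 100
Stocking = 186 / 196 * 100
Stocking = 0.949 * 100 = 94.9%

94.9


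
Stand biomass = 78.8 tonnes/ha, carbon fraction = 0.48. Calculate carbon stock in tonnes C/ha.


Formula: Carbon Stock = Biomass * Carbon Fraction
C = 78.8 t/ha * 0.48
C = 37.8 t C/ha

37.8


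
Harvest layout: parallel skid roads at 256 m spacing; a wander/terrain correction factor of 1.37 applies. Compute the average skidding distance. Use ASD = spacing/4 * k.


Formula: ASD = (spacing / 4) * correction
Uncorrected distance = spacing / 4 = 256 / 4 = 64 m
ASD = 64 * 1.37 = 88 m

88


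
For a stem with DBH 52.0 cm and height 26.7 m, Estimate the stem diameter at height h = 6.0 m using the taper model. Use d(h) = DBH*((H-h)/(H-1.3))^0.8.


Taper: d(h) = DBH * ((H - h) / (H - 1.3))^0.8
Numerator = H - h = 26.7 - 6.0 = 20.7 m
Denominator = H - 1.3 = 26.7 - 1.3 = 25.4 m
Ratio = 20.7 / 25.4 = 0.81496
d = 52.0 * 0.81496^0.8 = 44.1 cm

44.1


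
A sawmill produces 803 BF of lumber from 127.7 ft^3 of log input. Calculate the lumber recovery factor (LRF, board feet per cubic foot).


Formula: LRF = Lumber Output (BF) / Log Input (ft^3)
LRF = 803 BF / 127.7 ft^3
LRF = 6.29 BF/ft^3

6.29


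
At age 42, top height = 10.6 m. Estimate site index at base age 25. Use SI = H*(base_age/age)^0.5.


Formula: SI = H_dom * (base_age / age)^0.5
Age ratio = 25 / 42 = 0.59524
sqrt(age_ratio) = 0.77152
SI = 10.6 * 0.77152 = 8.2 m

8.2


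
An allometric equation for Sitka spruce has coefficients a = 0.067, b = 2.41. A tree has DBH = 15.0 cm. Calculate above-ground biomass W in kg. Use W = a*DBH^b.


Formula: W = a * DBH^b  (allometric power law)
DBH^b = 15.0^2.41 = 682.9359
W = 0.067 * 682.9359 = 45.8 kg

45.8


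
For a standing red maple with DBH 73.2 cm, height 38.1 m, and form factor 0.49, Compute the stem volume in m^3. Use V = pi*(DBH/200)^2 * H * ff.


Formula: V = pi * (DBH/200)^2 * H * ff
Radius = DBH/200 = 73.2/200 = 0.366 m
Radius^2 = 0.366^2 = 0.133956 m^2
V = pi * 0.133956 * 38.1 * 0.49
V = 7.857 m^3

7.857


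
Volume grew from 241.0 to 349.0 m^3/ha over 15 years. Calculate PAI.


Formula: PAI = (V_T2 - V_T1) / (T2 - T1)
Volume increment = 349.0 - 241.0 = 108.0 m^3/ha
PAI = 108.0 / 15 = 7.2 m^3/ha/year

7.2


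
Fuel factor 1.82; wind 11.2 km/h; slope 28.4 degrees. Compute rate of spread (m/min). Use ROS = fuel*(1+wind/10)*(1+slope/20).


Formula: ROS = fuel * (1 + wind/10) * (1 + slope/20)
Wind factor = 1 + 11.2/10 = 2.12
Slope factor = 1 + 28.4/20 = 2.42
ROS = 1.82 * 2.12 * 2.42 = 9.34 m/min

9.34


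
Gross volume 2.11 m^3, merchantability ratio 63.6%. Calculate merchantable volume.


Formula: MV = V_total * (merchantable_pct / 100)
Merchantable fraction = 63.6% / 100 = 0.636
MV = 2.11 m^3 * 0.636 = 1.342 m^3

1.342


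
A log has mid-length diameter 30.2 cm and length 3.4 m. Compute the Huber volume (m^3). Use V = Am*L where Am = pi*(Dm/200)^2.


Huber: V = Am * L,  Am = pi*(Dm/200)^2
Am = pi*(30.2/200)^2 = 0.071631 m^2
V = 0.071631*3.4 = 0.2435 m^3

0.2435


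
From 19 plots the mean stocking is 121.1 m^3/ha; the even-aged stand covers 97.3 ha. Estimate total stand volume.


Formula: Total Volume = Mean Volume per ha * Total Area
Total Volume = 121.1 m^3/ha * 97.3 ha
Total Volume = 11783 m^3

11783


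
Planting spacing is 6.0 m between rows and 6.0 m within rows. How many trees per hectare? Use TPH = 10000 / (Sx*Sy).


Formula: TPH = 10000 m^2/ha / (spacing_x * spacing_y)
Area per tree = 6.0 m * 6.0 m = 36.0 m^2
TPH = 10000 / 36.0 = 278 trees/ha

278


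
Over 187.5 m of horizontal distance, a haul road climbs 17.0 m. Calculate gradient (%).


Formula: Gradient = rise / run * 100
Gradient = 17.0 / 187.5 * 100 = 9.1%

9.1


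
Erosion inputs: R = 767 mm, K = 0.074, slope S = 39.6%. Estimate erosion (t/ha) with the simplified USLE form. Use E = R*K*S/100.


Formula: E = R * K * S / 100  (simplified USLE)
R * K = 767 * 0.074 = 56.758
E = 56.758 * 39.6 / 100 = 22.48 t/ha

22.48


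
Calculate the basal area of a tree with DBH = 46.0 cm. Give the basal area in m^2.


Formula: BA = pi * (DBH/2)^2 / 10000  (cm^2 to m^2)
Radius = DBH/2 = 46.0/2 = 23.0 cm
BA = pi * 23.0^2 / 10000
   = 1661.9025 cm^2 / 10000
   = 0.1662 m^2

0.1662


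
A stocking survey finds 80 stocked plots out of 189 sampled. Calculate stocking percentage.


Formula: Stocking % = stocked plots / total plots * 100
Stocking = 80 / 189 * 100
Stocking = 0.4233 * 100 = 42.3%

42.3


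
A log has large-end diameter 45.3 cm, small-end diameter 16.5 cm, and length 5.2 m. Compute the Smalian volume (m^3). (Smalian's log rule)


Smalian: V = (A1 + A2)/2 * L,  A = pi*(D/200)^2
A1 = pi*(45.3/200)^2 = 0.161171 m^2
A2 = pi*(16.5/200)^2 = 0.021382 m^2
V = (0.161171+0.021382)/2*5.2 = 0.4746 m^3

0.4746


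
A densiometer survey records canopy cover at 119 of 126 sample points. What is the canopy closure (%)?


Formula: Canopy closure = covered points / total points * 100
Closure = 119 / 126 * 100
Closure = 0.9444 * 100 = 94.4%

94.4


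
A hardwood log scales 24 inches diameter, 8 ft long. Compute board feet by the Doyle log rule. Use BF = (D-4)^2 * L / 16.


Doyle: BF = (D - 4)^2 * L / 16
Adjusted diameter = 24 - 4 = 20 in
(D-4)^2 = 20^2 = 400
BF = 400 * 8 / 16 = 200 BF

200


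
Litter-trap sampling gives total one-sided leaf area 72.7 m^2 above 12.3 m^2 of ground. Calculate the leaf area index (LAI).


Formula: LAI = total leaf area / ground area  (dimensionless)
LAI = 72.7 m^2 / 12.3 m^2
LAI = 5.91

5.91


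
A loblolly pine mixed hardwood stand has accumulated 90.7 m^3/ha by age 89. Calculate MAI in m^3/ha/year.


Formula: MAI = Total Volume / Stand Age
MAI = 90.7 m^3/ha / 89 years
MAI = 1.02 m^3/ha/year

1.02


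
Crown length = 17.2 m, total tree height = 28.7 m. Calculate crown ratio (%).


Formula: Crown Ratio = (Crown Length / Total Height) * 100
CR = (17.2 m / 28.7 m) * 100
CR = 0.5993 * 100 = 59.9%

59.9


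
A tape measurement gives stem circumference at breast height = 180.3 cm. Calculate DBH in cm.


Formula: DBH = C / pi
DBH = 180.3 / pi
pi = 3.14159...
DBH = 57.4 cm

57.4


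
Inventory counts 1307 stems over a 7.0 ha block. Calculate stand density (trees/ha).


Formula: Stand Density = N_trees / Area_ha
Density = 1307 trees / 7.0 ha
Density = 187 trees/ha

187


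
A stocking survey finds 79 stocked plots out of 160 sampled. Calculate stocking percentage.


Formula: Stocking % = stocked plots / total plots * 100
Stocking = 79 / 160 * 100
Stocking = 0.4938 * 100 = 49.4%

49.4


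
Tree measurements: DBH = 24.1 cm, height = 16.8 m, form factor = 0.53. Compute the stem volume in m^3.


Formula: V = pi * (DBH/200)^2 * H * ff
Radius = DBH/200 = 24.1/200 = 0.1205 m
Radius^2 = 0.1205^2 = 0.01452025 m^2
V = pi * 0.01452025 * 16.8 * 0.53
V = 0.406 m^3

0.406


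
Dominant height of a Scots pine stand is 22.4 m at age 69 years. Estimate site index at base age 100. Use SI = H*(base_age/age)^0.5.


Formula: SI = H_dom * (base_age / age)^0.5
Age ratio = 100 / 69 = 1.44928
sqrt(age_ratio) = 1.20386
SI = 22.4 * 1.20386 = 27.0 m

27.0


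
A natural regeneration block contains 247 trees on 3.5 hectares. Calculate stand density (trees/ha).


Formula: Stand Density = N_trees / Area_ha
Density = 247 trees / 3.5 ha
Density = 71 trees/ha

71


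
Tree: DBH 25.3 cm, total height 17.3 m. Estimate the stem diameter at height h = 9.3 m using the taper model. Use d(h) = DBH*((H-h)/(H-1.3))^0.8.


Taper: d(h) = DBH * ((H - h) / (H - 1.3))^0.8
Numerator = H - h = 17.3 - 9.3 = 8.0 m
Denominator = H - 1.3 = 17.3 - 1.3 = 16.0 m
Ratio = 8.0 / 16.0 = 0.5
d = 25.3 * 0.5^0.8 = 14.5 cm

14.5


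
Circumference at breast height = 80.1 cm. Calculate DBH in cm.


Formula: DBH = C / pi
DBH = 80.1 / pi
pi = 3.14159...
DBH = 25.5 cm

25.5


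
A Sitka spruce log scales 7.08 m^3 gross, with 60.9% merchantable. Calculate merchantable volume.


Formula: MV = V_total * (merchantable_pct / 100)
Merchantable fraction = 60.9% / 100 = 0.609
MV = 7.08 m^3 * 0.609 = 4.312 m^3

4.312


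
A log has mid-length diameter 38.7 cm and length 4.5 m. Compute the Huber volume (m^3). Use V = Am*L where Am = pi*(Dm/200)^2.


Huber: V = Am * L,  Am = pi*(Dm/200)^2
Am = pi*(38.7/200)^2 = 0.117628 m^2
V = 0.117628*4.5 = 0.5293 m^3

0.5293


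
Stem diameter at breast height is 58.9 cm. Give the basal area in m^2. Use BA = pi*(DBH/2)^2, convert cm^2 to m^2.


Formula: BA = pi * (DBH/2)^2 / 10000  (cm^2 to m^2)
Radius = DBH/2 = 58.9/2 = 29.45 cm
BA = pi * 29.45^2 / 10000
   = 2724.7112 cm^2 / 10000
   = 0.2725 m^2

0.2725


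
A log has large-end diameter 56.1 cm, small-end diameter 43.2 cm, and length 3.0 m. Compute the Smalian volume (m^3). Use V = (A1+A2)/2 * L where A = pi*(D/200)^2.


Smalian: V = (A1 + A2)/2 * L,  A = pi*(D/200)^2
A1 = pi*(56.1/200)^2 = 0.247181 m^2
A2 = pi*(43.2/200)^2 = 0.146574 m^2
V = (0.247181+0.146574)/2*3.0 = 0.5906 m^3

0.5906


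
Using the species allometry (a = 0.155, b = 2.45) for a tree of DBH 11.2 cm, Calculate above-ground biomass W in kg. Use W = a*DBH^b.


Formula: W = a * DBH^b  (allometric power law)
DBH^b = 11.2^2.45 = 372.0353
W = 0.155 * 372.0353 = 57.7 kg

57.7


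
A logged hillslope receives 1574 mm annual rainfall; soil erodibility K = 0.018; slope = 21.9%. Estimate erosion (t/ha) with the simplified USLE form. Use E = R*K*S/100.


Formula: E = R * K * S / 100  (simplified USLE)
R * K = 1574 * 0.018 = 28.332
E = 28.332 * 21.9 / 100 = 6.2 t/ha

6.2


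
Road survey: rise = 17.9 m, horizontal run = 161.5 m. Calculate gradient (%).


Formula: Gradient = rise / run * 100
Gradient = 17.9 / 161.5 * 100 = 11.1%

11.1


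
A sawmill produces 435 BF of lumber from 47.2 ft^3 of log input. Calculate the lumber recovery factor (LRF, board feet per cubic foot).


Formula: LRF = Lumber Output (BF) / Log Input (ft^3)
LRF = 435 BF / 47.2 ft^3
LRF = 9.22 BF/ft^3

9.22


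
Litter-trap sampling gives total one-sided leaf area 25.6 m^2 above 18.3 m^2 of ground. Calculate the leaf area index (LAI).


Formula: LAI = total leaf area / ground area  (dimensionless)
LAI = 25.6 m^2 / 18.3 m^2
LAI = 1.4

1.4


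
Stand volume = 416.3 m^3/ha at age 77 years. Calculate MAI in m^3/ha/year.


Formula: MAI = Total Volume / Stand Age
MAI = 416.3 m^3/ha / 77 years
MAI = 5.41 m^3/ha/year

5.41


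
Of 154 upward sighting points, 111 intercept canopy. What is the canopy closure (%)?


Formula: Canopy closure = covered points / total points * 100
Closure = 111 / 154 * 100
Closure = 0.7208 * 100 = 72.1%

72.1


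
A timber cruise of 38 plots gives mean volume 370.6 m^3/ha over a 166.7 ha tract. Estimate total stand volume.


Formula: Total Volume = Mean Volume per ha * Total Area
Total Volume = 370.6 m^3/ha * 166.7 ha
Total Volume = 61779 m^3

61779


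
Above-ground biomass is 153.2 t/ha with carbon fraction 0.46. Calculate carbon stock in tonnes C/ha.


Formula: Carbon Stock = Biomass * Carbon Fraction
C = 153.2 t/ha * 0.46
C = 70.5 t C/ha

70.5


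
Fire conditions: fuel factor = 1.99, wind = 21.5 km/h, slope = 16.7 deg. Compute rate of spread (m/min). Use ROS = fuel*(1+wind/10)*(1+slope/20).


Formula: ROS = fuel * (1 + wind/10) * (1 + slope/20)
Wind factor = 1 + 21.5/10 = 3.15
Slope factor = 1 + 16.7/20 = 1.835
ROS = 1.99 * 3.15 * 1.835 = 11.5 m/min

11.5


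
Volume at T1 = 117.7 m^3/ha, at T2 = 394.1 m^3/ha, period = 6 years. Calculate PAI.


Formula: PAI = (V_T2 - V_T1) / (T2 - T1)
Volume increment = 394.1 - 117.7 = 276.4 m^3/ha
PAI = 276.4 / 6 = 46.07 m^3/ha/year

46.07


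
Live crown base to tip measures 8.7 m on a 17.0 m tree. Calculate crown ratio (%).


Formula: Crown Ratio = (Crown Length / Total Height) * 100
CR = (8.7 m / 17.0 m) * 100
CR = 0.5118 * 100 = 51.2%

51.2


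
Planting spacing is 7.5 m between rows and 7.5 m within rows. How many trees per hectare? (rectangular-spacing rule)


Formula: TPH = 10000 m^2/ha / (spacing_x * spacing_y)
Area per tree = 7.5 m * 7.5 m = 56.25 m^2
TPH = 10000 / 56.25 = 178 trees/ha

178


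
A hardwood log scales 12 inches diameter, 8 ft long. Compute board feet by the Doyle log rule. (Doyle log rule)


Doyle: BF = (D - 4)^2 * L / 16
Adjusted diameter = 12 - 4 = 8 in
(D-4)^2 = 8^2 = 64
BF = 64 * 8 / 16 = 32 BF

32


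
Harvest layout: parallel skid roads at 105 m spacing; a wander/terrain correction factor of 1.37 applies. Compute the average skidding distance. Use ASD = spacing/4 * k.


Formula: ASD = (spacing / 4) * correction
Uncorrected distance = spacing / 4 = 105 / 4 = 26.25 m
ASD = 26.25 * 1.37 = 36 m

36


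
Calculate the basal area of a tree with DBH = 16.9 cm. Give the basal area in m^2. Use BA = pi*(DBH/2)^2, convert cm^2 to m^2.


Formula: BA = pi * (DBH/2)^2 / 10000  (cm^2 to m^2)
Radius = DBH/2 = 16.9/2 = 8.45 cm
BA = pi * 8.45^2 / 10000
   = 224.3176 cm^2 / 10000
   = 0.0224 m^2

0.0224


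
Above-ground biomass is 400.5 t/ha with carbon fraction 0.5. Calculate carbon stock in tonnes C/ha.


Formula: Carbon Stock = Biomass * Carbon Fraction
C = 400.5 t/ha * 0.5
C = 200.3 t C/ha

200.3


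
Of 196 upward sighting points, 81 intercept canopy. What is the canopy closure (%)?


Formula: Canopy closure = covered points / total points * 100
Closure = 81 / 196 * 100
Closure = 0.4133 * 100 = 41.3%

41.3


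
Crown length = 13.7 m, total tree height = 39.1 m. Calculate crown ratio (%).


Formula: Crown Ratio = (Crown Length / Total Height) * 100
CR = (13.7 m / 39.1 m) * 100
CR = 0.3504 * 100 = 35.0%

35.0


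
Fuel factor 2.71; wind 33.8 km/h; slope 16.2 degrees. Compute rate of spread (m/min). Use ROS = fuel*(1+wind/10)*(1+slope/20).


Formula: ROS = fuel * (1 + wind/10) * (1 + slope/20)
Wind factor = 1 + 33.8/10 = 4.38
Slope factor = 1 + 16.2/20 = 1.81
ROS = 2.71 * 4.38 * 1.81 = 21.48 m/min

21.48


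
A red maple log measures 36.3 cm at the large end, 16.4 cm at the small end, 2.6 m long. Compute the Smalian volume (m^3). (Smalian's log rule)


Smalian: V = (A1 + A2)/2 * L,  A = pi*(D/200)^2
A1 = pi*(36.3/200)^2 = 0.103491 m^2
A2 = pi*(16.4/200)^2 = 0.021124 m^2
V = (0.103491+0.021124)/2*2.6 = 0.162 m^3

0.162


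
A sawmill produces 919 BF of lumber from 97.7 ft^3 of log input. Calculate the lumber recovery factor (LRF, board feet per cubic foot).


Formula: LRF = Lumber Output (BF) / Log Input (ft^3)
LRF = 919 BF / 97.7 ft^3
LRF = 9.41 BF/ft^3

9.41


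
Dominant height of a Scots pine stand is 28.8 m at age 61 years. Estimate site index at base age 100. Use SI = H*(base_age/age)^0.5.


Formula: SI = H_dom * (base_age / age)^0.5
Age ratio = 100 / 61 = 1.63934
sqrt(age_ratio) = 1.28037
SI = 28.8 * 1.28037 = 36.9 m

36.9


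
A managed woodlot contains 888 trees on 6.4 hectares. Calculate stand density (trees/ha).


Formula: Stand Density = N_trees / Area_ha
Density = 888 trees / 6.4 ha
Density = 139 trees/ha

139


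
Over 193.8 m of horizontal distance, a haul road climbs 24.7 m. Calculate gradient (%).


Formula: Gradient = rise / run * 100
Gradient = 24.7 / 193.8 * 100 = 12.7%

12.7


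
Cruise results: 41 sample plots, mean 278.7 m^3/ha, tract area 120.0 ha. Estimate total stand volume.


Formula: Total Volume = Mean Volume per ha * Total Area
Total Volume = 278.7 m^3/ha * 120.0 ha
Total Volume = 33444 m^3

33444


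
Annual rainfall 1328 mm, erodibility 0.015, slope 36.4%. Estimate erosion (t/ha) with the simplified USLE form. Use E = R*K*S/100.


Formula: E = R * K * S / 100  (simplified USLE)
R * K = 1328 * 0.015 = 19.92
E = 19.92 * 36.4 / 100 = 7.25 t/ha

7.25


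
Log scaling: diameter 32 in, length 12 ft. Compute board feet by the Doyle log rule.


Doyle: BF = (D - 4)^2 * L / 16
Adjusted diameter = 32 - 4 = 28 in
(D-4)^2 = 28^2 = 784
BF = 784 * 12 / 16 = 588 BF

588


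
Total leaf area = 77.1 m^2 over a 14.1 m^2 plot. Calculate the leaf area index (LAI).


Formula: LAI = total leaf area / ground area  (dimensionless)
LAI = 77.1 m^2 / 14.1 m^2
LAI = 5.47

5.47


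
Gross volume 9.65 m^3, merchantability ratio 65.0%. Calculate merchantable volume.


Formula: MV = V_total * (merchantable_pct / 100)
Merchantable fraction = 65.0% / 100 = 0.65
MV = 9.65 m^3 * 0.65 = 6.273 m^3

6.273


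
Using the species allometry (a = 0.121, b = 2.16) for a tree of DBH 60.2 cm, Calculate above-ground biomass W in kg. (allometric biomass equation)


Formula: W = a * DBH^b  (allometric power law)
DBH^b = 60.2^2.16 = 6981.1733
W = 0.121 * 6981.1733 = 844.7 kg

844.7


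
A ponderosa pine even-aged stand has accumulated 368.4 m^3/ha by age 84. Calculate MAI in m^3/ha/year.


Formula: MAI = Total Volume / Stand Age
MAI = 368.4 m^3/ha / 84 years
MAI = 4.39 m^3/ha/year

4.39


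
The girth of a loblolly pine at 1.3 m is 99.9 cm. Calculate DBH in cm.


Formula: DBH = C / pi
DBH = 99.9 / pi
pi = 3.14159...
DBH = 31.8 cm

31.8


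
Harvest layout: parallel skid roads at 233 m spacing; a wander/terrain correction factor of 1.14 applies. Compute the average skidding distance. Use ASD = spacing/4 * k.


Formula: ASD = (spacing / 4) * correction
Uncorrected distance = spacing / 4 = 233 / 4 = 58.25 m
ASD = 58.25 * 1.14 = 66 m

66


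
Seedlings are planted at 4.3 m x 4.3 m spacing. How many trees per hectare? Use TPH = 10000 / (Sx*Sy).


Formula: TPH = 10000 m^2/ha / (spacing_x * spacing_y)
Area per tree = 4.3 m * 4.3 m = 18.49 m^2
TPH = 10000 / 18.49 = 541 trees/ha

541


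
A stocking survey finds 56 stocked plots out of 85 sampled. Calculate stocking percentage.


Formula: Stocking % = stocked plots / total plots * 100
Stocking = 56 / 85 * 100
Stocking = 0.6588 * 100 = 65.9%

65.9


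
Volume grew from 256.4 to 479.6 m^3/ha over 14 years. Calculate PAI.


Formula: PAI = (V_T2 - V_T1) / (T2 - T1)
Volume increment = 479.6 - 256.4 = 223.2 m^3/ha
PAI = 223.2 / 14 = 15.94 m^3/ha/year

15.94


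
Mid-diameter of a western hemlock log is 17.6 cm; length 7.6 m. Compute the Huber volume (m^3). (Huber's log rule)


Huber: V = Am * L,  Am = pi*(Dm/200)^2
Am = pi*(17.6/200)^2 = 0.024328 m^2
V = 0.024328*7.6 = 0.1849 m^3

0.1849


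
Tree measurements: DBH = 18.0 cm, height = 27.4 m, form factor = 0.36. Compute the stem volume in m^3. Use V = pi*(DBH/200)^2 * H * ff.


Formula: V = pi * (DBH/200)^2 * H * ff
Radius = DBH/200 = 18.0/200 = 0.09 m
Radius^2 = 0.09^2 = 0.0081 m^2
V = pi * 0.0081 * 27.4 * 0.36
V = 0.251 m^3

0.251


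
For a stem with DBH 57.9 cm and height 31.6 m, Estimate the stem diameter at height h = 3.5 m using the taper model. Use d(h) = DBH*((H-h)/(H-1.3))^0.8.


Taper: d(h) = DBH * ((H - h) / (H - 1.3))^0.8
Numerator = H - h = 31.6 - 3.5 = 28.1 m
Denominator = H - 1.3 = 31.6 - 1.3 = 30.3 m
Ratio = 28.1 / 30.3 = 0.92739
d = 57.9 * 0.92739^0.8 = 54.5 cm

54.5


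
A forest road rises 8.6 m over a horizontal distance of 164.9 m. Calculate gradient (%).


Formula: Gradient = rise / run * 100
Gradient = 8.6 / 164.9 * 100 = 5.2%

5.2


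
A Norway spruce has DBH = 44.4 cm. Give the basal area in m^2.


Formula: BA = pi * (DBH/2)^2 / 10000  (cm^2 to m^2)
Radius = DBH/2 = 44.4/2 = 22.2 cm
BA = pi * 22.2^2 / 10000
   = 1548.3025 cm^2 / 10000
   = 0.1548 m^2

0.1548


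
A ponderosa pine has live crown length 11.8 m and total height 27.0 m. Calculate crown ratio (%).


Formula: Crown Ratio = (Crown Length / Total Height) * 100
CR = (11.8 m / 27.0 m) * 100
CR = 0.437 * 100 = 43.7%

43.7


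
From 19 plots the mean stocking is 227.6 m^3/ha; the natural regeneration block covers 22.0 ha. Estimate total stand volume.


Formula: Total Volume = Mean Volume per ha * Total Area
Total Volume = 227.6 m^3/ha * 22.0 ha
Total Volume = 5007 m^3

5007


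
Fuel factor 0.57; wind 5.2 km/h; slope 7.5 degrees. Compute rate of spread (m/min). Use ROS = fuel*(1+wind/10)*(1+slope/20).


Formula: ROS = fuel * (1 + wind/10) * (1 + slope/20)
Wind factor = 1 + 5.2/10 = 1.52
Slope factor = 1 + 7.5/20 = 1.375
ROS = 0.57 * 1.52 * 1.375 = 1.19 m/min

1.19


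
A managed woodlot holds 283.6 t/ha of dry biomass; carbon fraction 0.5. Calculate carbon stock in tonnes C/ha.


Formula: Carbon Stock = Biomass * Carbon Fraction
C = 283.6 t/ha * 0.5
C = 141.8 t C/ha

141.8


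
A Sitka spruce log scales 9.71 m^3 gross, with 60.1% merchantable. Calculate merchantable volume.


Formula: MV = V_total * (merchantable_pct / 100)
Merchantable fraction = 60.1% / 100 = 0.601
MV = 9.71 m^3 * 0.601 = 5.836 m^3

5.836


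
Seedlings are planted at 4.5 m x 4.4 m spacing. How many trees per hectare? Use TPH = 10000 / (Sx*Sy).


Formula: TPH = 10000 m^2/ha / (spacing_x * spacing_y)
Area per tree = 4.5 m * 4.4 m = 19.8 m^2
TPH = 10000 / 19.8 = 505 trees/ha

505


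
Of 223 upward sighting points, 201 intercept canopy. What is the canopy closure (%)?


Formula: Canopy closure = covered points / total points * 100
Closure = 201 / 223 * 100
Closure = 0.9013 * 100 = 90.1%

90.1


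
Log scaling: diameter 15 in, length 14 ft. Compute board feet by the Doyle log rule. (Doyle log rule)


Doyle: BF = (D - 4)^2 * L / 16
Adjusted diameter = 15 - 4 = 11 in
(D-4)^2 = 11^2 = 121
BF = 121 * 14 / 16 = 106 BF

106


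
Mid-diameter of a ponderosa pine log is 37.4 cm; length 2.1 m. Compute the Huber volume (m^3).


Huber: V = Am * L,  Am = pi*(Dm/200)^2
Am = pi*(37.4/200)^2 = 0.109858 m^2
V = 0.109858*2.1 = 0.2307 m^3

0.2307


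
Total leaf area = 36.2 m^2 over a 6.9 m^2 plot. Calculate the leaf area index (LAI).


Formula: LAI = total leaf area / ground area  (dimensionless)
LAI = 36.2 m^2 / 6.9 m^2
LAI = 5.25

5.25


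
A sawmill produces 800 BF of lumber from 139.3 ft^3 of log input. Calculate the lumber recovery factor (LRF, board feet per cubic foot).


Formula: LRF = Lumber Output (BF) / Log Input (ft^3)
LRF = 800 BF / 139.3 ft^3
LRF = 5.74 BF/ft^3

5.74


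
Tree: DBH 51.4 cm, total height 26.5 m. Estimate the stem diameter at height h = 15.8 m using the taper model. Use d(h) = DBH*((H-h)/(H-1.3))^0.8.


Taper: d(h) = DBH * ((H - h) / (H - 1.3))^0.8
Numerator = H - h = 26.5 - 15.8 = 10.7 m
Denominator = H - 1.3 = 26.5 - 1.3 = 25.2 m
Ratio = 10.7 / 25.2 = 0.4246
d = 51.4 * 0.4246^0.8 = 25.9 cm

25.9


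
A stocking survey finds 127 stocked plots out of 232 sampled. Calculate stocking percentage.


Formula: Stocking % = stocked plots / total plots * 100
Stocking = 127 / 232 * 100
Stocking = 0.5474 * 100 = 54.7%

54.7


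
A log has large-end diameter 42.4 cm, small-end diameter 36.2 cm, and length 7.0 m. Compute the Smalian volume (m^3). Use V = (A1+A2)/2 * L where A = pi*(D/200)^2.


Smalian: V = (A1 + A2)/2 * L,  A = pi*(D/200)^2
A1 = pi*(42.4/200)^2 = 0.141196 m^2
A2 = pi*(36.2/200)^2 = 0.102922 m^2
V = (0.141196+0.102922)/2*7.0 = 0.8544 m^3

0.8544


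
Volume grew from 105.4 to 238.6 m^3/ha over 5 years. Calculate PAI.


Formula: PAI = (V_T2 - V_T1) / (T2 - T1)
Volume increment = 238.6 - 105.4 = 133.2 m^3/ha
PAI = 133.2 / 5 = 26.64 m^3/ha/year

26.64


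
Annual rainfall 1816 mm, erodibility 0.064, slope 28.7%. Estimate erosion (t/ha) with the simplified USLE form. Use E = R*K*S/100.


Formula: E = R * K * S / 100  (simplified USLE)
R * K = 1816 * 0.064 = 116.224
E = 116.224 * 28.7 / 100 = 33.36 t/ha

33.36


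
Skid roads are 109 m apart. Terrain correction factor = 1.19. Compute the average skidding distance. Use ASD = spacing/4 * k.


Formula: ASD = (spacing / 4) * correction
Uncorrected distance = spacing / 4 = 109 / 4 = 27.25 m
ASD = 27.25 * 1.19 = 32 m

32


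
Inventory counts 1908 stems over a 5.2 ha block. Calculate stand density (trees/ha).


Formula: Stand Density = N_trees / Area_ha
Density = 1908 trees / 5.2 ha
Density = 367 trees/ha

367


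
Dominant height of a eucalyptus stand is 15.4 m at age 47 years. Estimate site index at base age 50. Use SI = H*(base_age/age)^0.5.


Formula: SI = H_dom * (base_age / age)^0.5
Age ratio = 50 / 47 = 1.06383
sqrt(age_ratio) = 1.03142
SI = 15.4 * 1.03142 = 15.9 m

15.9


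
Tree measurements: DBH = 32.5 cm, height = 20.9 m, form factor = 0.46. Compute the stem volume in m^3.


Formula: V = pi * (DBH/200)^2 * H * ff
Radius = DBH/200 = 32.5/200 = 0.1625 m
Radius^2 = 0.1625^2 = 0.02640625 m^2
V = pi * 0.02640625 * 20.9 * 0.46
V = 0.798 m^3

0.798


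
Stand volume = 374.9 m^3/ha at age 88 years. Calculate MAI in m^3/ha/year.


Formula: MAI = Total Volume / Stand Age
MAI = 374.9 m^3/ha / 88 years
MAI = 4.26 m^3/ha/year

4.26


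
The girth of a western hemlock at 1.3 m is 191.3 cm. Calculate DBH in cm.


Formula: DBH = C / pi
DBH = 191.3 / pi
pi = 3.14159...
DBH = 60.9 cm

60.9


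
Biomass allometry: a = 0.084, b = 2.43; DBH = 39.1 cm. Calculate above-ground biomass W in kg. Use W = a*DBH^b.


Formula: W = a * DBH^b  (allometric power law)
DBH^b = 39.1^2.43 = 7395.8743
W = 0.084 * 7395.8743 = 621.3 kg

621.3


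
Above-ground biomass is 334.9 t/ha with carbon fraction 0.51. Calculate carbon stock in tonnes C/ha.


Formula: Carbon Stock = Biomass * Carbon Fraction
C = 334.9 t/ha * 0.51
C = 170.8 t C/ha

170.8


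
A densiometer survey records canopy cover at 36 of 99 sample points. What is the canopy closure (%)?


Formula: Canopy closure = covered points / total points * 100
Closure = 36 / 99 * 100
Closure = 0.3636 * 100 = 36.4%

36.4


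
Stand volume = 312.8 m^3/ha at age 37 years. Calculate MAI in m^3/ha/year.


Formula: MAI = Total Volume / Stand Age
MAI = 312.8 m^3/ha / 37 years
MAI = 8.45 m^3/ha/year

8.45


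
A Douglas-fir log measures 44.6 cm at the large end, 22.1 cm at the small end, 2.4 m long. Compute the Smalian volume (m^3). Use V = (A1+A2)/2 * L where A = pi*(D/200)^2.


Smalian: V = (A1 + A2)/2 * L,  A = pi*(D/200)^2
A1 = pi*(44.6/200)^2 = 0.156228 m^2
A2 = pi*(22.1/200)^2 = 0.03836 m^2
V = (0.156228+0.03836)/2*2.4 = 0.2335 m^3

0.2335


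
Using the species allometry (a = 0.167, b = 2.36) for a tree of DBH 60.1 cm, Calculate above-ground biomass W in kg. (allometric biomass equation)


Formula: W = a * DBH^b  (allometric power law)
DBH^b = 60.1^2.36 = 15781.3355
W = 0.167 * 15781.3355 = 2635.5 kg

2635.5


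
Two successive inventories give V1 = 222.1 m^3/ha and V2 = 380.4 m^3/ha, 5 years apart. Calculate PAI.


Formula: PAI = (V_T2 - V_T1) / (T2 - T1)
Volume increment = 380.4 - 222.1 = 158.3 m^3/ha
PAI = 158.3 / 5 = 31.66 m^3/ha/year

31.66


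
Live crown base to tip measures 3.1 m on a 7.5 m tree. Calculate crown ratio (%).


Formula: Crown Ratio = (Crown Length / Total Height) * 100
CR = (3.1 m / 7.5 m) * 100
CR = 0.4133 * 100 = 41.3%

41.3


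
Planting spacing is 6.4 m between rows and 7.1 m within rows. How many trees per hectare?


Formula: TPH = 10000 m^2/ha / (spacing_x * spacing_y)
Area per tree = 6.4 m * 7.1 m = 45.44 m^2
TPH = 10000 / 45.44 = 220 trees/ha

220


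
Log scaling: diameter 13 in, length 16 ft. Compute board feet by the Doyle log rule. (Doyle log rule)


Doyle: BF = (D - 4)^2 * L / 16
Adjusted diameter = 13 - 4 = 9 in
(D-4)^2 = 9^2 = 81
BF = 81 * 16 / 16 = 81 BF

81


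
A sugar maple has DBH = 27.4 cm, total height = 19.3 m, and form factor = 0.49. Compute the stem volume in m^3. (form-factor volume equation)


Formula: V = pi * (DBH/200)^2 * H * ff
Radius = DBH/200 = 27.4/200 = 0.137 m
Radius^2 = 0.137^2 = 0.018769 m^2
V = pi * 0.018769 * 19.3 * 0.49
V = 0.558 m^3

0.558


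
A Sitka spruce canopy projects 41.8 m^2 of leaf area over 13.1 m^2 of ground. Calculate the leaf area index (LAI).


Formula: LAI = total leaf area / ground area  (dimensionless)
LAI = 41.8 m^2 / 13.1 m^2
LAI = 3.19

3.19


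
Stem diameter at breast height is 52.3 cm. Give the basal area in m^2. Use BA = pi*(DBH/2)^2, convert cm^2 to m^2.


Formula: BA = pi * (DBH/2)^2 / 10000  (cm^2 to m^2)
Radius = DBH/2 = 52.3/2 = 26.15 cm
BA = pi * 26.15^2 / 10000
   = 2148.2917 cm^2 / 10000
   = 0.2148 m^2

0.2148


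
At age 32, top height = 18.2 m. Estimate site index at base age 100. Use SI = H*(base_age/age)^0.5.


Formula: SI = H_dom * (base_age / age)^0.5
Age ratio = 100 / 32 = 3.125
sqrt(age_ratio) = 1.76777
SI = 18.2 * 1.76777 = 32.2 m

32.2


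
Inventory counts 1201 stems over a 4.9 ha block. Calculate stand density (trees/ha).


Formula: Stand Density = N_trees / Area_ha
Density = 1201 trees / 4.9 ha
Density = 245 trees/ha

245


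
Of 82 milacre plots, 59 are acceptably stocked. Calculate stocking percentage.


Formula: Stocking % = stocked plots / total plots * 100
Stocking = 59 / 82 * 100
Stocking = 0.7195 * 100 = 72.0%

72.0


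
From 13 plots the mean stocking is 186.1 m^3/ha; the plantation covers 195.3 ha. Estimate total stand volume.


Formula: Total Volume = Mean Volume per ha * Total Area
Total Volume = 186.1 m^3/ha * 195.3 ha
Total Volume = 36345 m^3

36345


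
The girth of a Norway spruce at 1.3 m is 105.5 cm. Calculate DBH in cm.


Formula: DBH = C / pi
DBH = 105.5 / pi
pi = 3.14159...
DBH = 33.6 cm

33.6


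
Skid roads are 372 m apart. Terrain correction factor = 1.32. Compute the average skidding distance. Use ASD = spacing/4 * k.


Formula: ASD = (spacing / 4) * correction
Uncorrected distance = spacing / 4 = 372 / 4 = 93 m
ASD = 93 * 1.32 = 123 m

123


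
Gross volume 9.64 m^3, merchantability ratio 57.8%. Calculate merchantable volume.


Formula: MV = V_total * (merchantable_pct / 100)
Merchantable fraction = 57.8% / 100 = 0.578
MV = 9.64 m^3 * 0.578 = 5.572 m^3

5.572


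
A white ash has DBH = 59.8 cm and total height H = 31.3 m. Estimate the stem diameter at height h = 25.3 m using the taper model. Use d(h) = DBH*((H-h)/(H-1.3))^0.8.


Taper: d(h) = DBH * ((H - h) / (H - 1.3))^0.8
Numerator = H - h = 31.3 - 25.3 = 6.0 m
Denominator = H - 1.3 = 31.3 - 1.3 = 30.0 m
Ratio = 6.0 / 30.0 = 0.2
d = 59.8 * 0.2^0.8 = 16.5 cm

16.5
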